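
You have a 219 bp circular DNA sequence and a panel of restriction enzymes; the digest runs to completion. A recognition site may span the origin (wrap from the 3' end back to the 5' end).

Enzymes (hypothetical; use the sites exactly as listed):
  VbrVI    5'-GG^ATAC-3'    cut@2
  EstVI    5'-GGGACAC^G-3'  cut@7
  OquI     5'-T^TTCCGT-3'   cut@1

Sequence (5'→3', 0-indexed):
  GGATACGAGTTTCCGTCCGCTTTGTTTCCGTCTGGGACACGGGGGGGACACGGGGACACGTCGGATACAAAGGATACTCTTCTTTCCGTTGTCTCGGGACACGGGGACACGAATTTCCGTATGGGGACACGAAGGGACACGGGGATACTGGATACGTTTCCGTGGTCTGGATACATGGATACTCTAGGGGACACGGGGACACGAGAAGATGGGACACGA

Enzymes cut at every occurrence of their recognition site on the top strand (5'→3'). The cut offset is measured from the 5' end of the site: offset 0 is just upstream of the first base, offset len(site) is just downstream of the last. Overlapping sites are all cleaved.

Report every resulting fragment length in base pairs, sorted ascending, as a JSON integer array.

Scan for sites:
  VbrVI (GGATAC, off=2): starts [0, 62, 71, 142, 149, 168, 176] → cuts [2, 64, 73, 144, 151, 170, 178]
  EstVI (GGGACACG, off=7): starts [33, 44, 52, 95, 103, 123, 133, 187, 195, 210] → cuts [40, 51, 59, 102, 110, 130, 140, 194, 202, 217]
  OquI (TTTCCGT, off=1): starts [9, 24, 82, 113, 156] → cuts [10, 25, 83, 114, 157]

Pooled cuts: [2, 10, 25, 40, 51, 59, 64, 73, 83, 102, 110, 114, 130, 140, 144, 151, 157, 170, 178, 194, 202, 217]

Fragment lengths:
  2→10: 8 bp
  10→25: 15 bp
  25→40: 15 bp
  40→51: 11 bp
  51→59: 8 bp
  59→64: 5 bp
  64→73: 9 bp
  73→83: 10 bp
  83→102: 19 bp
  102→110: 8 bp
  110→114: 4 bp
  114→130: 16 bp
  130→140: 10 bp
  140→144: 4 bp
  144→151: 7 bp
  151→157: 6 bp
  157→170: 13 bp
  170→178: 8 bp
  178→194: 16 bp
  194→202: 8 bp
  202→217: 15 bp
  217→2 (wrap): 219-217+2 = 4 bp

[4,4,4,5,6,7,8,8,8,8,8,9,10,10,11,13,15,15,15,16,16,19]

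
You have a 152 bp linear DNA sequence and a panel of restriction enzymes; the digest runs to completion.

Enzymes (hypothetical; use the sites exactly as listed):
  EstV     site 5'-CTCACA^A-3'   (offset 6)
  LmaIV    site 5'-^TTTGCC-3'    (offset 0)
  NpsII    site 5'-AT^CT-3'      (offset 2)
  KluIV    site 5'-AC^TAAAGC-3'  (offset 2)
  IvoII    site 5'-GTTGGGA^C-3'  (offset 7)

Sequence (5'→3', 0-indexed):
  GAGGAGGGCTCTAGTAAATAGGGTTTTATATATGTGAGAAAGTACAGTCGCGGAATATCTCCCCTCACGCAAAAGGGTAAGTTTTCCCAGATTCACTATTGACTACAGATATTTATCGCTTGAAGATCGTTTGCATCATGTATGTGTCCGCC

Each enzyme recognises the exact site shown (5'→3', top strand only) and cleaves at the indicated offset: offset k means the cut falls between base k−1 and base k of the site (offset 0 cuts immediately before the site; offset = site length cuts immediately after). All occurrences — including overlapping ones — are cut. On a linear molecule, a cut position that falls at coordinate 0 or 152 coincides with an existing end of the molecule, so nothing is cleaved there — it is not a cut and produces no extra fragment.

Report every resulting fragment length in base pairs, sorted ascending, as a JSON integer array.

Site scan:
  EstV (CTCACAA, off=6): no sites
  LmaIV (TTTGCC, off=0): no sites
  NpsII (ATCT, off=2): starts [56] → cuts [58]
  KluIV (ACTAAAGC, off=2): no sites
  IvoII (GTTGGGAC, off=7): no sites

Pooled cuts: [58]

Fragment lengths:
  [0,58): 58 bp
  [58,152): 94 bp

[58,94]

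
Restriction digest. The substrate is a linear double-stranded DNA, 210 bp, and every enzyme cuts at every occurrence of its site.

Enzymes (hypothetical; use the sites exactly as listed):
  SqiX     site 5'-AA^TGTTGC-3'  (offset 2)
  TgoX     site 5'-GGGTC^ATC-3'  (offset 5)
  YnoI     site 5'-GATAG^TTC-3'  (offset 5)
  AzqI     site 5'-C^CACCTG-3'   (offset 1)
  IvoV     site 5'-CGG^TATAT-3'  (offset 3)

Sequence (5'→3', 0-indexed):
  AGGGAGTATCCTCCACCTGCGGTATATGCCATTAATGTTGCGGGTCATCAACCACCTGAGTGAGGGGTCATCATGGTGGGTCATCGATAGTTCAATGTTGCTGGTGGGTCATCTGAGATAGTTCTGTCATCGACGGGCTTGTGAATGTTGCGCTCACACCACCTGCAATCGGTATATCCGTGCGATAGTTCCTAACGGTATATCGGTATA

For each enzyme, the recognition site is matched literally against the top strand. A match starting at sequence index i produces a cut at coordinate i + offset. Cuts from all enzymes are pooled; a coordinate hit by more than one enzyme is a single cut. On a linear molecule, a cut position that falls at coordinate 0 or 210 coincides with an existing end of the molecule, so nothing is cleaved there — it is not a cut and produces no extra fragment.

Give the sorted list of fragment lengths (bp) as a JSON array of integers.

Site scan:
  SqiX (AATGTTGC, off=2): starts [33, 93, 143] → cuts [35, 95, 145]
  TgoX (GGGTCATC, off=5): starts [41, 64, 77, 105] → cuts [46, 69, 82, 110]
  YnoI (GATAGTTC, off=5): starts [85, 116, 183] → cuts [90, 121, 188]
  AzqI (CCACCTG, off=1): starts [12, 51, 158] → cuts [13, 52, 159]
  IvoV (CGGTATAT, off=3): starts [19, 169, 195] → cuts [22, 172, 198]

All cut coordinates (distinct, sorted): [13, 22, 35, 46, 52, 69, 82, 90, 95, 110, 121, 145, 159, 172, 188, 198]

Fragment lengths:
  [0,13): 13 bp
  [13,22): 9 bp
  [22,35): 13 bp
  [35,46): 11 bp
  [46,52): 6 bp
  [52,69): 17 bp
  [69,82): 13 bp
  [82,90): 8 bp
  [90,95): 5 bp
  [95,110): 15 bp
  [110,121): 11 bp
  [121,145): 24 bp
  [145,159): 14 bp
  [159,172): 13 bp
  [172,188): 16 bp
  [188,198): 10 bp
  [198,210): 12 bp

[5,6,8,9,10,11,11,12,13,13,13,13,14,15,16,17,24]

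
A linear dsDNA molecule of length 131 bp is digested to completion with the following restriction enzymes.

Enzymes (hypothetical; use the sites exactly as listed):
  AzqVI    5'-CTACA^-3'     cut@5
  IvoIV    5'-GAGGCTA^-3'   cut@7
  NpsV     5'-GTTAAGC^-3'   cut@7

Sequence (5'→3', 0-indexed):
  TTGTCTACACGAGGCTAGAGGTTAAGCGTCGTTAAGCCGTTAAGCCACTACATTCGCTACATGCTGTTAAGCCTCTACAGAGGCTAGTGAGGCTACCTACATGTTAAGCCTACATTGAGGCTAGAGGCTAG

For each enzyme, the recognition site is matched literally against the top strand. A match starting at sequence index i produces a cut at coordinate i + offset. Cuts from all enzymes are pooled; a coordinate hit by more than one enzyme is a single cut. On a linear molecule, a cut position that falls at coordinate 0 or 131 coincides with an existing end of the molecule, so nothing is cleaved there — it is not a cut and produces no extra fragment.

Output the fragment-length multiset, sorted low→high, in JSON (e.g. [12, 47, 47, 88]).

[1,5,6,7,7,7,7,8,8,8,9,9,9,9,10,10,11]

Site scan:
  AzqVI (CTACA, off=5): starts [4, 47, 56, 74, 96, 109] → cuts [9, 52, 61, 79, 101, 114]
  IvoIV (GAGGCTA, off=7): starts [10, 79, 88, 116, 123] → cuts [17, 86, 95, 123, 130]
  NpsV (GTTAAGC, off=7): starts [20, 30, 38, 65, 102] → cuts [27, 37, 45, 72, 109]

All cut coordinates (distinct, sorted): [9, 17, 27, 37, 45, 52, 61, 72, 79, 86, 95, 101, 109, 114, 123, 130]

Fragment lengths:
  [0,9): 9 bp
  [9,17): 8 bp
  [17,27): 10 bp
  [27,37): 10 bp
  [37,45): 8 bp
  [45,52): 7 bp
  [52,61): 9 bp
  [61,72): 11 bp
  [72,79): 7 bp
  [79,86): 7 bp
  [86,95): 9 bp
  [95,101): 6 bp
  [101,109): 8 bp
  [109,114): 5 bp
  [114,123): 9 bp
  [123,130): 7 bp
  [130,131): 1 bp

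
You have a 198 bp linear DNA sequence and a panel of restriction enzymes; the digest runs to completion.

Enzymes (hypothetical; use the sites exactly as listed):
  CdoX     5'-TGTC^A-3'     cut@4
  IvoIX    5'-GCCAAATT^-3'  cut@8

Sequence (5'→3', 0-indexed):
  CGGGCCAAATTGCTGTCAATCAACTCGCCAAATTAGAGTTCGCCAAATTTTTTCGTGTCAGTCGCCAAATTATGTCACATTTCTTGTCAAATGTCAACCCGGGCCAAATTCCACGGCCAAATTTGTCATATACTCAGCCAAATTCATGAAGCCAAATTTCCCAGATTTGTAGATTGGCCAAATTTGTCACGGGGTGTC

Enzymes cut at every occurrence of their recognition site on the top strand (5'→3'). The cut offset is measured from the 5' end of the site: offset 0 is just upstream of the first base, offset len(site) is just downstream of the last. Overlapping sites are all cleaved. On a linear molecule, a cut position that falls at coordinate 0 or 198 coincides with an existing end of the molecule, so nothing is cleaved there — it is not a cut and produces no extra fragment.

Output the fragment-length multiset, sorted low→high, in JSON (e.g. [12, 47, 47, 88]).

[4,4,5,6,7,10,10,11,12,12,13,14,15,15,17,17,26]

Per-enzyme occurrences:
  CdoX (TGTCA, off=4): starts [13, 55, 72, 84, 91, 123, 184] → cuts [17, 59, 76, 88, 95, 127, 188]
  IvoIX (GCCAAATT, off=8): starts [3, 26, 41, 63, 102, 115, 136, 150, 176] → cuts [11, 34, 49, 71, 110, 123, 144, 158, 184]

Pooled cuts: [11, 17, 34, 49, 59, 71, 76, 88, 95, 110, 123, 127, 144, 158, 184, 188]

Fragment lengths:
  [0,11): 11 bp
  [11,17): 6 bp
  [17,34): 17 bp
  [34,49): 15 bp
  [49,59): 10 bp
  [59,71): 12 bp
  [71,76): 5 bp
  [76,88): 12 bp
  [88,95): 7 bp
  [95,110): 15 bp
  [110,123): 13 bp
  [123,127): 4 bp
  [127,144): 17 bp
  [144,158): 14 bp
  [158,184): 26 bp
  [184,188): 4 bp
  [188,198): 10 bp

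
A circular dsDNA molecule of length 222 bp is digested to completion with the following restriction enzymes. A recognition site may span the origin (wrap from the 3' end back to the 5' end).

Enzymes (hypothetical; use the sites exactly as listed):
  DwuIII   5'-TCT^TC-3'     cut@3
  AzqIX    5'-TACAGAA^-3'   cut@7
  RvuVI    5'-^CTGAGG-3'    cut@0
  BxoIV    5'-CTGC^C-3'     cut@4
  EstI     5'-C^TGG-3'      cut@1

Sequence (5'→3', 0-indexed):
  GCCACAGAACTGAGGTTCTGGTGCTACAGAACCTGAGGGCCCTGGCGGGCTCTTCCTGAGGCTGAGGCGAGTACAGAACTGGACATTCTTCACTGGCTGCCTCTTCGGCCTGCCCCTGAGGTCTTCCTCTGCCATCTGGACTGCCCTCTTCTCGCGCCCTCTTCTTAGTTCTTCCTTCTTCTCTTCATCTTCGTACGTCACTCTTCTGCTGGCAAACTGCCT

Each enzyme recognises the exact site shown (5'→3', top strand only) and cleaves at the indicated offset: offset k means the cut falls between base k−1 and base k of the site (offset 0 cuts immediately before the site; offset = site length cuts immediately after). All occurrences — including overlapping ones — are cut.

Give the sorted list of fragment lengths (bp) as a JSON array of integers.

Per-enzyme occurrences:
  DwuIII (TCTTC, off=3): starts [50, 86, 101, 121, 146, 159, 169, 176, 181, 187, 201] → cuts [53, 89, 104, 124, 149, 162, 172, 179, 184, 190, 204]
  AzqIX (TACAGAA, off=7): starts [24, 71] → cuts [31, 78]
  RvuVI (CTGAGG, off=0): starts [9, 32, 55, 61, 115] → cuts [9, 32, 55, 61, 115]
  BxoIV (CTGCC, off=4): starts [96, 109, 128, 140, 216, 220] → cuts [2, 100, 113, 132, 144, 220]
  EstI (CTGG, off=1): starts [17, 41, 78, 92, 135, 208] → cuts [18, 42, 79, 93, 136, 209]

All cut coordinates (distinct, sorted): [2, 9, 18, 31, 32, 42, 53, 55, 61, 78, 79, 89, 93, 100, 104, 113, 115, 124, 132, 136, 144, 149, 162, 172, 179, 184, 190, 204, 209, 220]

Fragment lengths:
  2→9: 7 bp
  9→18: 9 bp
  18→31: 13 bp
  31→32: 1 bp
  32→42: 10 bp
  42→53: 11 bp
  53→55: 2 bp
  55→61: 6 bp
  61→78: 17 bp
  78→79: 1 bp
  79→89: 10 bp
  89→93: 4 bp
  93→100: 7 bp
  100→104: 4 bp
  104→113: 9 bp
  113→115: 2 bp
  115→124: 9 bp
  124→132: 8 bp
  132→136: 4 bp
  136→144: 8 bp
  144→149: 5 bp
  149→162: 13 bp
  162→172: 10 bp
  172→179: 7 bp
  179→184: 5 bp
  184→190: 6 bp
  190→204: 14 bp
  204→209: 5 bp
  209→220: 11 bp
  220→2 (wrap): 222-220+2 = 4 bp

[1,1,2,2,4,4,4,4,5,5,5,6,6,7,7,7,8,8,9,9,9,10,10,10,11,11,13,13,14,17]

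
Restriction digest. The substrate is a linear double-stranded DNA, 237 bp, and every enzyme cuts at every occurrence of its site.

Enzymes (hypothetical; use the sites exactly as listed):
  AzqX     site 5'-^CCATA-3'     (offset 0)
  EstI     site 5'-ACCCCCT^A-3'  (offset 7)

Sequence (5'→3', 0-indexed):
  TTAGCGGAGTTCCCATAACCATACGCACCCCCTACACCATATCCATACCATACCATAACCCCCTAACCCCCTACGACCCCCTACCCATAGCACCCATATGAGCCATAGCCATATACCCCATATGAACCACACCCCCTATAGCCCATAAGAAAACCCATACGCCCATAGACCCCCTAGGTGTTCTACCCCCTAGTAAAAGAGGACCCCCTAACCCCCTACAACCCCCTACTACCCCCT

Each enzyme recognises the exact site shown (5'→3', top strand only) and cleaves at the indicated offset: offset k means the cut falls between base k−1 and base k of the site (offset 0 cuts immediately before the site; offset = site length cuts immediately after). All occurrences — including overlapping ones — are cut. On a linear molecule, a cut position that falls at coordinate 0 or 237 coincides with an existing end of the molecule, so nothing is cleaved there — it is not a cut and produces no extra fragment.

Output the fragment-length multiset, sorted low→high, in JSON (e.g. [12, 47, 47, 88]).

Site scan:
  AzqX (CCATA, off=0): starts [12, 18, 36, 42, 47, 52, 84, 93, 102, 108, 117, 142, 154, 162] → cuts [12, 18, 36, 42, 47, 52, 84, 93, 102, 108, 117, 142, 154, 162]
  EstI (ACCCCCTA, off=7): starts [26, 57, 65, 75, 130, 168, 184, 202, 210, 220] → cuts [33, 64, 72, 82, 137, 175, 191, 209, 217, 227]

All cut coordinates (distinct, sorted): [12, 18, 33, 36, 42, 47, 52, 64, 72, 82, 84, 93, 102, 108, 117, 137, 142, 154, 162, 175, 191, 209, 217, 227]

Fragment lengths:
  [0,12): 12 bp
  [12,18): 6 bp
  [18,33): 15 bp
  [33,36): 3 bp
  [36,42): 6 bp
  [42,47): 5 bp
  [47,52): 5 bp
  [52,64): 12 bp
  [64,72): 8 bp
  [72,82): 10 bp
  [82,84): 2 bp
  [84,93): 9 bp
  [93,102): 9 bp
  [102,108): 6 bp
  [108,117): 9 bp
  [117,137): 20 bp
  [137,142): 5 bp
  [142,154): 12 bp
  [154,162): 8 bp
  [162,175): 13 bp
  [175,191): 16 bp
  [191,209): 18 bp
  [209,217): 8 bp
  [217,227): 10 bp
  [227,237): 10 bp

[2,3,5,5,5,6,6,6,8,8,8,9,9,9,10,10,10,12,12,12,13,15,16,18,20]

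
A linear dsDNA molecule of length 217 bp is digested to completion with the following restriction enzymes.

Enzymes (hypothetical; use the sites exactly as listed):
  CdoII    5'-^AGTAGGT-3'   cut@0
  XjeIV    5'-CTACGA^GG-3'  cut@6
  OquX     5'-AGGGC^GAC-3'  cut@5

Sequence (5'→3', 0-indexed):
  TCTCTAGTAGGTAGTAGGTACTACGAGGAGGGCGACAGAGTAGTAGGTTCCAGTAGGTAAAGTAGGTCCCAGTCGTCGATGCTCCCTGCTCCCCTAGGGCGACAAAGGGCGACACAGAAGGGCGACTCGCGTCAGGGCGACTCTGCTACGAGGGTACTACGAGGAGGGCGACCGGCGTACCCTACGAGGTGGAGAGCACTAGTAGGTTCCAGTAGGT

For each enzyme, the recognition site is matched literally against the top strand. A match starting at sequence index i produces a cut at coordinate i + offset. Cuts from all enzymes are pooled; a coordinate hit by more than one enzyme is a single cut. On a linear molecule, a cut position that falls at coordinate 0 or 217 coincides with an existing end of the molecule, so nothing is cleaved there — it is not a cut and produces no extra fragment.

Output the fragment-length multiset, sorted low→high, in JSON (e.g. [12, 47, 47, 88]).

[5,7,7,7,7,8,9,10,10,10,11,13,13,13,14,15,18,40]

Per-enzyme occurrences:
  CdoII AGTAGGT/0: at [5, 12, 41, 51, 60, 200, 210] ⇒ [5, 12, 41, 51, 60, 200, 210]
  XjeIV CTACGAGG/6: at [20, 145, 156, 181] ⇒ [26, 151, 162, 187]
  OquX AGGGCGAC/5: at [28, 95, 105, 118, 133, 164] ⇒ [33, 100, 110, 123, 138, 169]

All cut coordinates (distinct, sorted): [5, 12, 26, 33, 41, 51, 60, 100, 110, 123, 138, 151, 162, 169, 187, 200, 210]

Fragments:
  [0,5): 5 bp
  [5,12): 7 bp
  [12,26): 14 bp
  [26,33): 7 bp
  [33,41): 8 bp
  [41,51): 10 bp
  [51,60): 9 bp
  [60,100): 40 bp
  [100,110): 10 bp
  [110,123): 13 bp
  [123,138): 15 bp
  [138,151): 13 bp
  [151,162): 11 bp
  [162,169): 7 bp
  [169,187): 18 bp
  [187,200): 13 bp
  [200,210): 10 bp
  [210,217): 7 bp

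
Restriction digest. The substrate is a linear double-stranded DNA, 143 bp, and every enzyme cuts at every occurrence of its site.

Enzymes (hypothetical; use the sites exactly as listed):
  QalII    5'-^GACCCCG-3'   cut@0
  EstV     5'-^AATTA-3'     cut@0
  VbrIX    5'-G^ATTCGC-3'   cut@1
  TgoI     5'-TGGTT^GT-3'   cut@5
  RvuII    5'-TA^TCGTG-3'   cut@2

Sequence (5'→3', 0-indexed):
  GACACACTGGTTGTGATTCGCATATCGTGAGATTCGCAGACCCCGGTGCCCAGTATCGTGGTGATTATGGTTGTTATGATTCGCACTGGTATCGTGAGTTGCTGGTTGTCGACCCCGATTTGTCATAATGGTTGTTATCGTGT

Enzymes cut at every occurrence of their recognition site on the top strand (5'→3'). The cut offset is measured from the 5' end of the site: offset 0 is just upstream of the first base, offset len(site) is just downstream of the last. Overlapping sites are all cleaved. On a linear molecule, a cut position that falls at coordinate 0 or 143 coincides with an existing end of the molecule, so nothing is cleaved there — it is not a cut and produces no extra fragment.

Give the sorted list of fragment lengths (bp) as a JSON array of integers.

[3,3,4,6,6,7,7,9,12,13,16,17,17,23]

Per-enzyme occurrences:
  QalII GACCCCG/0: at [38, 110] ⇒ [38, 110]
  EstV (AATTA, off=0): no sites
  VbrIX GATTCGC/1: at [14, 30, 77] ⇒ [15, 31, 78]
  TgoI TGGTTGT/5: at [7, 67, 102, 128] ⇒ [12, 72, 107, 133]
  RvuII TATCGTG/2: at [22, 53, 89, 135] ⇒ [24, 55, 91, 137]

All cut coordinates (distinct, sorted): [12, 15, 24, 31, 38, 55, 72, 78, 91, 107, 110, 133, 137]

Fragment lengths:
  [0,12): 12 bp
  [12,15): 3 bp
  [15,24): 9 bp
  [24,31): 7 bp
  [31,38): 7 bp
  [38,55): 17 bp
  [55,72): 17 bp
  [72,78): 6 bp
  [78,91): 13 bp
  [91,107): 16 bp
  [107,110): 3 bp
  [110,133): 23 bp
  [133,137): 4 bp
  [137,143): 6 bp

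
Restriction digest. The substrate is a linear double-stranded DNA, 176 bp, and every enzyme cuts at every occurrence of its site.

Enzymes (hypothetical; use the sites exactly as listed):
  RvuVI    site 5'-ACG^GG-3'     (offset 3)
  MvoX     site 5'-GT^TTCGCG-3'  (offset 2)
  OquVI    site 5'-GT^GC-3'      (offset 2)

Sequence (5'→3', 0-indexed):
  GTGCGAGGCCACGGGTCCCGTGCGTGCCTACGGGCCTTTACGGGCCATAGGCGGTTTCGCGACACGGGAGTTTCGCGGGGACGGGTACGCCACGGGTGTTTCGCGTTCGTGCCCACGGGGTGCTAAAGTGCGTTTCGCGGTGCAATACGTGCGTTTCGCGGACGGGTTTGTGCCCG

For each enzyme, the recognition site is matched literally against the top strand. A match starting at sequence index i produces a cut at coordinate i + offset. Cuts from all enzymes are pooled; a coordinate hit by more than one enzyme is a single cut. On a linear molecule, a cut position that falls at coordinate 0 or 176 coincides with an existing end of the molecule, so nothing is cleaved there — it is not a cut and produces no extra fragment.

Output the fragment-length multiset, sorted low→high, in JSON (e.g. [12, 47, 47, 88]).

[2,4,4,4,4,5,5,5,7,7,7,8,8,8,9,10,10,11,11,11,11,12,13]

Site scan:
  RvuVI (ACGGG, off=3): starts [10, 29, 39, 63, 80, 91, 114, 161] → cuts [13, 32, 42, 66, 83, 94, 117, 164]
  MvoX (GTTTCGCG, off=2): starts [53, 69, 97, 131, 152] → cuts [55, 71, 99, 133, 154]
  OquVI (GTGC, off=2): starts [0, 19, 23, 108, 119, 127, 139, 148, 169] → cuts [2, 21, 25, 110, 121, 129, 141, 150, 171]

All cut coordinates (distinct, sorted): [2, 13, 21, 25, 32, 42, 55, 66, 71, 83, 94, 99, 110, 117, 121, 129, 133, 141, 150, 154, 164, 171]

Fragment lengths:
  [0,2): 2 bp
  [2,13): 11 bp
  [13,21): 8 bp
  [21,25): 4 bp
  [25,32): 7 bp
  [32,42): 10 bp
  [42,55): 13 bp
  [55,66): 11 bp
  [66,71): 5 bp
  [71,83): 12 bp
  [83,94): 11 bp
  [94,99): 5 bp
  [99,110): 11 bp
  [110,117): 7 bp
  [117,121): 4 bp
  [121,129): 8 bp
  [129,133): 4 bp
  [133,141): 8 bp
  [141,150): 9 bp
  [150,154): 4 bp
  [154,164): 10 bp
  [164,171): 7 bp
  [171,176): 5 bp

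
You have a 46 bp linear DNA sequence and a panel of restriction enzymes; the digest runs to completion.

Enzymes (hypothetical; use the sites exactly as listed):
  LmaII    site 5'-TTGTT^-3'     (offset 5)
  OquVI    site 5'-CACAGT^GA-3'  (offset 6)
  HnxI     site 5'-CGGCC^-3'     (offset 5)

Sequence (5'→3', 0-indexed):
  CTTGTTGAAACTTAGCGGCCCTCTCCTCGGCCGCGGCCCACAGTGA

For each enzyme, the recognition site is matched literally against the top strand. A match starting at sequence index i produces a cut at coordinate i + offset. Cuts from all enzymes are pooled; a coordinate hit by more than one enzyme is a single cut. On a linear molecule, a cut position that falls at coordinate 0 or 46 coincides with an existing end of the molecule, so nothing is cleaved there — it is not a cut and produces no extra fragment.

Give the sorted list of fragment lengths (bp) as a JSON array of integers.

[2,6,6,6,12,14]

Site scan:
  LmaII (TTGTT, off=5): starts [1] → cuts [6]
  OquVI (CACAGTGA, off=6): starts [38] → cuts [44]
  HnxI (CGGCC, off=5): starts [15, 27, 33] → cuts [20, 32, 38]

Pooled cuts: [6, 20, 32, 38, 44]

Fragments:
  [0,6): 6 bp
  [6,20): 14 bp
  [20,32): 12 bp
  [32,38): 6 bp
  [38,44): 6 bp
  [44,46): 2 bp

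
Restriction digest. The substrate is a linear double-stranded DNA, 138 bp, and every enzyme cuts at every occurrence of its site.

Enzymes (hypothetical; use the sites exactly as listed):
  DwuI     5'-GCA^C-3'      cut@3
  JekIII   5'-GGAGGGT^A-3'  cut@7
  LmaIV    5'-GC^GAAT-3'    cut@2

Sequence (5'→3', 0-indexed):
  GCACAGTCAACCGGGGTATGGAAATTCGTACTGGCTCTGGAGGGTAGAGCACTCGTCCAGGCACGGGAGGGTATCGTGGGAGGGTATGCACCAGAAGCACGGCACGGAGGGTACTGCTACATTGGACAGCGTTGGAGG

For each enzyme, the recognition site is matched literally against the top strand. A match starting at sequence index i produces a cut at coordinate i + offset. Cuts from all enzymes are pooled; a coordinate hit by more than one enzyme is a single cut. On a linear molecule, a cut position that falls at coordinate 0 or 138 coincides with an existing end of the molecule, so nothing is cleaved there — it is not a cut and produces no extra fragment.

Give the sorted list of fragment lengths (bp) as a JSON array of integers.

Per-enzyme occurrences:
  DwuI (GCAC, off=3): starts [0, 48, 60, 87, 96, 101] → cuts [3, 51, 63, 90, 99, 104]
  JekIII (GGAGGGTA, off=7): starts [38, 65, 78, 105] → cuts [45, 72, 85, 112]
  LmaIV (GCGAAT, off=2): no sites

All cut coordinates (distinct, sorted): [3, 45, 51, 63, 72, 85, 90, 99, 104, 112]

Fragment lengths:
  [0,3): 3 bp
  [3,45): 42 bp
  [45,51): 6 bp
  [51,63): 12 bp
  [63,72): 9 bp
  [72,85): 13 bp
  [85,90): 5 bp
  [90,99): 9 bp
  [99,104): 5 bp
  [104,112): 8 bp
  [112,138): 26 bp

[3,5,5,6,8,9,9,12,13,26,42]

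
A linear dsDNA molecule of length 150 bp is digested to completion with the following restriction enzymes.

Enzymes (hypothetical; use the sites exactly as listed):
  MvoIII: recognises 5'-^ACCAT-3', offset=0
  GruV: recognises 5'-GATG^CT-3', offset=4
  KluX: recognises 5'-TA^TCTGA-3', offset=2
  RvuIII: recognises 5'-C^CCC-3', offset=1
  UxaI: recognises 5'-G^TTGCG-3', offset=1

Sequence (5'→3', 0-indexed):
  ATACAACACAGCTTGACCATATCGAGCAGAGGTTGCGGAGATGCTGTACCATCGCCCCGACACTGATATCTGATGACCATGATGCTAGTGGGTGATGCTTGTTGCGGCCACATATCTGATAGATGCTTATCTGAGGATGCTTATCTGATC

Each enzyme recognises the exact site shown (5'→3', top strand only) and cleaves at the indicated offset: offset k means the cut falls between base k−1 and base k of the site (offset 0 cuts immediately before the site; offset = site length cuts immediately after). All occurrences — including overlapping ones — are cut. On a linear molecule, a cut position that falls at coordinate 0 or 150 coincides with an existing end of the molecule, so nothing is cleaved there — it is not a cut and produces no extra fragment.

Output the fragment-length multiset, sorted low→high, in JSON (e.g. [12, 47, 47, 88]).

Scan for sites:
  MvoIII (ACCAT, off=0): starts [15, 47, 75] → cuts [15, 47, 75]
  GruV (GATGCT, off=4): starts [39, 80, 93, 121, 135] → cuts [43, 84, 97, 125, 139]
  KluX (TATCTGA, off=2): starts [66, 112, 127, 141] → cuts [68, 114, 129, 143]
  RvuIII (CCCC, off=1): starts [54] → cuts [55]
  UxaI (GTTGCG, off=1): starts [31, 100] → cuts [32, 101]

Pooled cuts: [15, 32, 43, 47, 55, 68, 75, 84, 97, 101, 114, 125, 129, 139, 143]

Fragment lengths:
  [0,15): 15 bp
  [15,32): 17 bp
  [32,43): 11 bp
  [43,47): 4 bp
  [47,55): 8 bp
  [55,68): 13 bp
  [68,75): 7 bp
  [75,84): 9 bp
  [84,97): 13 bp
  [97,101): 4 bp
  [101,114): 13 bp
  [114,125): 11 bp
  [125,129): 4 bp
  [129,139): 10 bp
  [139,143): 4 bp
  [143,150): 7 bp

[4,4,4,4,7,7,8,9,10,11,11,13,13,13,15,17]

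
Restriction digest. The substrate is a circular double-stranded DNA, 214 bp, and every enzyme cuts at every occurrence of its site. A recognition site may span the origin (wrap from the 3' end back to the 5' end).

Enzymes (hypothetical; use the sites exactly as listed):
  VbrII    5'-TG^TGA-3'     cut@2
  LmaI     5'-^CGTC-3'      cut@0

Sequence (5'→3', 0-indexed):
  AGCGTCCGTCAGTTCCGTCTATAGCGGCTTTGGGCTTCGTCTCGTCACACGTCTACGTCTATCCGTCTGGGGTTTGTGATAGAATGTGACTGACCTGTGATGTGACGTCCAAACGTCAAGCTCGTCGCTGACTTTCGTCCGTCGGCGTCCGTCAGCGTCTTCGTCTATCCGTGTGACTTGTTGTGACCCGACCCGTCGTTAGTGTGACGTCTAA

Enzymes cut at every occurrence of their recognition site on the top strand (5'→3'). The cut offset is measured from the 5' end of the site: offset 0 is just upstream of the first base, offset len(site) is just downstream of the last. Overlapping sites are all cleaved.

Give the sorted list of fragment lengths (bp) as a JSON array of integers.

Scan for sites:
  VbrII TGTGA/2: at [74, 84, 95, 100, 171, 181, 202] ⇒ [76, 86, 97, 102, 173, 183, 204]
  LmaI CGTC/0: at [2, 6, 15, 37, 42, 49, 55, 63, 105, 113, 122, 135, 139, 145, 149, 155, 161, 193, 207] ⇒ [2, 6, 15, 37, 42, 49, 55, 63, 105, 113, 122, 135, 139, 145, 149, 155, 161, 193, 207]

Pooled cuts: [2, 6, 15, 37, 42, 49, 55, 63, 76, 86, 97, 102, 105, 113, 122, 135, 139, 145, 149, 155, 161, 173, 183, 193, 204, 207]

Fragment lengths:
  2→6: 4 bp
  6→15: 9 bp
  15→37: 22 bp
  37→42: 5 bp
  42→49: 7 bp
  49→55: 6 bp
  55→63: 8 bp
  63→76: 13 bp
  76→86: 10 bp
  86→97: 11 bp
  97→102: 5 bp
  102→105: 3 bp
  105→113: 8 bp
  113→122: 9 bp
  122→135: 13 bp
  135→139: 4 bp
  139→145: 6 bp
  145→149: 4 bp
  149→155: 6 bp
  155→161: 6 bp
  161→173: 12 bp
  173→183: 10 bp
  183→193: 10 bp
  193→204: 11 bp
  204→207: 3 bp
  207→2 (wrap): 214-207+2 = 9 bp

[3,3,4,4,4,5,5,6,6,6,6,7,8,8,9,9,9,10,10,10,11,11,12,13,13,22]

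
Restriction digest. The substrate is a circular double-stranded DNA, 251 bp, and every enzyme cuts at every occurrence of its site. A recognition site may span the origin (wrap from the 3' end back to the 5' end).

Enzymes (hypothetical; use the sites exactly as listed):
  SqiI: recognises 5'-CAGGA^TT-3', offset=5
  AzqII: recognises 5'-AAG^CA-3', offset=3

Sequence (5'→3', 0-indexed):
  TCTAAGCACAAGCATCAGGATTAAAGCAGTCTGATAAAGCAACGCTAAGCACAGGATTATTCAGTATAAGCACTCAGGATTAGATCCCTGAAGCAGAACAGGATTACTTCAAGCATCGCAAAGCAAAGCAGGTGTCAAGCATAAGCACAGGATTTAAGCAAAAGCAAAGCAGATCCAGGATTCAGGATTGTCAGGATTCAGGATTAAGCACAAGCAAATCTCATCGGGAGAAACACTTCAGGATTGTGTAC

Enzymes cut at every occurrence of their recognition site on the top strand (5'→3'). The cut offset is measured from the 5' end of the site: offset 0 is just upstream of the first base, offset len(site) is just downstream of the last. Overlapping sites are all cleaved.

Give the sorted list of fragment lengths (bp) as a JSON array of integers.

Per-enzyme occurrences:
  SqiI (CAGGATT, off=5): starts [15, 51, 74, 98, 147, 175, 182, 191, 198, 238] → cuts [20, 56, 79, 103, 152, 180, 187, 196, 203, 243]
  AzqII (AAGCA, off=3): starts [3, 9, 23, 36, 46, 67, 90, 110, 120, 125, 136, 142, 155, 161, 166, 205, 211] → cuts [6, 12, 26, 39, 49, 70, 93, 113, 123, 128, 139, 145, 158, 164, 169, 208, 214]

Pooled cuts: [6, 12, 20, 26, 39, 49, 56, 70, 79, 93, 103, 113, 123, 128, 139, 145, 152, 158, 164, 169, 180, 187, 196, 203, 208, 214, 243]

Fragments:
  6→12: 6 bp
  12→20: 8 bp
  20→26: 6 bp
  26→39: 13 bp
  39→49: 10 bp
  49→56: 7 bp
  56→70: 14 bp
  70→79: 9 bp
  79→93: 14 bp
  93→103: 10 bp
  103→113: 10 bp
  113→123: 10 bp
  123→128: 5 bp
  128→139: 11 bp
  139→145: 6 bp
  145→152: 7 bp
  152→158: 6 bp
  158→164: 6 bp
  164→169: 5 bp
  169→180: 11 bp
  180→187: 7 bp
  187→196: 9 bp
  196→203: 7 bp
  203→208: 5 bp
  208→214: 6 bp
  214→243: 29 bp
  243→6 (wrap): 251-243+6 = 14 bp

[5,5,5,6,6,6,6,6,6,7,7,7,7,8,9,9,10,10,10,10,11,11,13,14,14,14,29]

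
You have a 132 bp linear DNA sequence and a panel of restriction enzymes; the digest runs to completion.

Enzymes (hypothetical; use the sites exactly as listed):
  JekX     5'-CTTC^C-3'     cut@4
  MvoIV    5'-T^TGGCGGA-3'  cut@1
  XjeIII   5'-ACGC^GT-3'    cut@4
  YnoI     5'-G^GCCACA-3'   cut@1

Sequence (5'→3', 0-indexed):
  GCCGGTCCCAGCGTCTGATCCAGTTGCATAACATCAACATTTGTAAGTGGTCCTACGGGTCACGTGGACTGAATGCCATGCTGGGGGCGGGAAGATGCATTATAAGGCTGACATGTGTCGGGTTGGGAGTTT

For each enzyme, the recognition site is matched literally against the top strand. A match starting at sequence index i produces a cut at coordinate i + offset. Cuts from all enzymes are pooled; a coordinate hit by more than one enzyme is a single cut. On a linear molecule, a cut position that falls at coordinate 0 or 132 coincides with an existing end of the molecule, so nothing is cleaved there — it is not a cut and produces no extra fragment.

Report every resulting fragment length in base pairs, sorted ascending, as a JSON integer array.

[132]

Scan for sites:
  JekX (CTTCC, off=4): no sites
  MvoIV (TTGGCGGA, off=1): no sites
  XjeIII (ACGCGT, off=4): no sites
  YnoI (GGCCACA, off=1): no sites

Pooled cuts: ∅

Fragment lengths:
  no cuts → one linear fragment of 132 bp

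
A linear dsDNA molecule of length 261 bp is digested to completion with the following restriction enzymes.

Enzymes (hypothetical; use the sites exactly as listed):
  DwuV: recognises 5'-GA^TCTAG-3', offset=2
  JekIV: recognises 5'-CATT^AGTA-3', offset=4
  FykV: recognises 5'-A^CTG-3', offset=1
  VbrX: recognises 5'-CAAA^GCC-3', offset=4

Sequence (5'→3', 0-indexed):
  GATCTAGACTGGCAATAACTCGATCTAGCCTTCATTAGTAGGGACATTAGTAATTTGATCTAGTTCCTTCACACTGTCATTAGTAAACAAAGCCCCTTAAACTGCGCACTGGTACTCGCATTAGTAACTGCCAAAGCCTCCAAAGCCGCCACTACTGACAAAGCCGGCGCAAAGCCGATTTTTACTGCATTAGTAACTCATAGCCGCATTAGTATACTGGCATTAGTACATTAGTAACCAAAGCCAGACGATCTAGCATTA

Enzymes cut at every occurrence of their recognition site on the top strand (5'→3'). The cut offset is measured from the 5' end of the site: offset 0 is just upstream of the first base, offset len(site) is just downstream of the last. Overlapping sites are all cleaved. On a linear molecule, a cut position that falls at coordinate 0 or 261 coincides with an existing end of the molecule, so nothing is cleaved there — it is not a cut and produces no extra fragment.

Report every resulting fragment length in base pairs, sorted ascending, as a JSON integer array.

[2,5,6,6,7,7,8,8,8,8,8,9,9,10,10,10,10,10,10,11,11,12,13,14,15,15,19]

Per-enzyme occurrences:
  DwuV (GATCTAG, off=2): starts [0, 21, 56, 249] → cuts [2, 23, 58, 251]
  JekIV (CATTAGTA, off=4): starts [32, 44, 77, 118, 187, 206, 220, 228] → cuts [36, 48, 81, 122, 191, 210, 224, 232]
  FykV (ACTG, off=1): starts [7, 72, 100, 107, 126, 153, 183, 215] → cuts [8, 73, 101, 108, 127, 154, 184, 216]
  VbrX (CAAAGCC, off=4): starts [87, 131, 140, 158, 169, 238] → cuts [91, 135, 144, 162, 173, 242]

Pooled cuts: [2, 8, 23, 36, 48, 58, 73, 81, 91, 101, 108, 122, 127, 135, 144, 154, 162, 173, 184, 191, 210, 216, 224, 232, 242, 251]

Fragment lengths:
  [0,2): 2 bp
  [2,8): 6 bp
  [8,23): 15 bp
  [23,36): 13 bp
  [36,48): 12 bp
  [48,58): 10 bp
  [58,73): 15 bp
  [73,81): 8 bp
  [81,91): 10 bp
  [91,101): 10 bp
  [101,108): 7 bp
  [108,122): 14 bp
  [122,127): 5 bp
  [127,135): 8 bp
  [135,144): 9 bp
  [144,154): 10 bp
  [154,162): 8 bp
  [162,173): 11 bp
  [173,184): 11 bp
  [184,191): 7 bp
  [191,210): 19 bp
  [210,216): 6 bp
  [216,224): 8 bp
  [224,232): 8 bp
  [232,242): 10 bp
  [242,251): 9 bp
  [251,261): 10 bp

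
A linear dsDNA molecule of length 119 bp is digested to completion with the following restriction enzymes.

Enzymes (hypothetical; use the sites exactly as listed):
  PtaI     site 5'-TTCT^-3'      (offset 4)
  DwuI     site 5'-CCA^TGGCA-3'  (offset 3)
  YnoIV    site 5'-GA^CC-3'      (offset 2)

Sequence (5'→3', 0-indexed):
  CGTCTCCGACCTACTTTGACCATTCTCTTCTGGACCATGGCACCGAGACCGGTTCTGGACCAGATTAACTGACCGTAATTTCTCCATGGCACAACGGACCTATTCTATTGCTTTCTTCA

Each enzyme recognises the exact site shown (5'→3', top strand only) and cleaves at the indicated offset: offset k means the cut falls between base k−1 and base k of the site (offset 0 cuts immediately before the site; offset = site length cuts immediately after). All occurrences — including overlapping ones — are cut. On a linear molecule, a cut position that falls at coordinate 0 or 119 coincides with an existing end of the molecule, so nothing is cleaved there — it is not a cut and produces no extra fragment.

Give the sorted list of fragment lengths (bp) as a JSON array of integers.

[3,3,3,3,3,5,7,8,8,9,10,10,11,11,12,13]

Scan for sites:
  PtaI (TTCT, off=4): starts [22, 27, 52, 79, 102, 112] → cuts [26, 31, 56, 83, 106, 116]
  DwuI (CCATGGCA, off=3): starts [34, 83] → cuts [37, 86]
  YnoIV (GACC, off=2): starts [7, 17, 32, 46, 57, 70, 96] → cuts [9, 19, 34, 48, 59, 72, 98]

Pooled cuts: [9, 19, 26, 31, 34, 37, 48, 56, 59, 72, 83, 86, 98, 106, 116]

Fragment lengths:
  [0,9): 9 bp
  [9,19): 10 bp
  [19,26): 7 bp
  [26,31): 5 bp
  [31,34): 3 bp
  [34,37): 3 bp
  [37,48): 11 bp
  [48,56): 8 bp
  [56,59): 3 bp
  [59,72): 13 bp
  [72,83): 11 bp
  [83,86): 3 bp
  [86,98): 12 bp
  [98,106): 8 bp
  [106,116): 10 bp
  [116,119): 3 bp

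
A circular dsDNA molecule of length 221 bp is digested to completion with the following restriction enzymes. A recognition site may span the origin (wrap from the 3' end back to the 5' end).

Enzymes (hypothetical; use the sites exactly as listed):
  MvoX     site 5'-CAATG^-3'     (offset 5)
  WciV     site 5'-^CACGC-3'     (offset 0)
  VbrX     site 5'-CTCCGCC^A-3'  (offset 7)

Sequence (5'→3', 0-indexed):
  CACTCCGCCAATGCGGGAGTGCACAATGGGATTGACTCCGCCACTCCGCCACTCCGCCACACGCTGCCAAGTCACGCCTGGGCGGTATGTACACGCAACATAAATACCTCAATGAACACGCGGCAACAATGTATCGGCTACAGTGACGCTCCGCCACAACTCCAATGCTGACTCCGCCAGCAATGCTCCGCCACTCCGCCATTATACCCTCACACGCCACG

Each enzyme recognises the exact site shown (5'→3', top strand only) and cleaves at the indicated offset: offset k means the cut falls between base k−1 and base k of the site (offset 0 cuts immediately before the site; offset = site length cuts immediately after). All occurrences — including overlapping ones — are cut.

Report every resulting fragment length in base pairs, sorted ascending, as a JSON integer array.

[1,2,4,5,7,7,8,8,8,11,12,12,13,13,14,15,15,19,23,24]

Scan for sites:
  MvoX (CAATG, off=5): starts [8, 23, 109, 126, 162, 180] → cuts [13, 28, 114, 131, 167, 185]
  WciV (CACGC, off=0): starts [59, 72, 91, 116, 212, 217] → cuts [59, 72, 91, 116, 212, 217]
  VbrX (CTCCGCCA, off=7): starts [2, 35, 43, 51, 148, 171, 185, 193] → cuts [9, 42, 50, 58, 155, 178, 192, 200]

Pooled cuts: [9, 13, 28, 42, 50, 58, 59, 72, 91, 114, 116, 131, 155, 167, 178, 185, 192, 200, 212, 217]

Fragment lengths:
  9→13: 4 bp
  13→28: 15 bp
  28→42: 14 bp
  42→50: 8 bp
  50→58: 8 bp
  58→59: 1 bp
  59→72: 13 bp
  72→91: 19 bp
  91→114: 23 bp
  114→116: 2 bp
  116→131: 15 bp
  131→155: 24 bp
  155→167: 12 bp
  167→178: 11 bp
  178→185: 7 bp
  185→192: 7 bp
  192→200: 8 bp
  200→212: 12 bp
  212→217: 5 bp
  217→9 (wrap): 221-217+9 = 13 bp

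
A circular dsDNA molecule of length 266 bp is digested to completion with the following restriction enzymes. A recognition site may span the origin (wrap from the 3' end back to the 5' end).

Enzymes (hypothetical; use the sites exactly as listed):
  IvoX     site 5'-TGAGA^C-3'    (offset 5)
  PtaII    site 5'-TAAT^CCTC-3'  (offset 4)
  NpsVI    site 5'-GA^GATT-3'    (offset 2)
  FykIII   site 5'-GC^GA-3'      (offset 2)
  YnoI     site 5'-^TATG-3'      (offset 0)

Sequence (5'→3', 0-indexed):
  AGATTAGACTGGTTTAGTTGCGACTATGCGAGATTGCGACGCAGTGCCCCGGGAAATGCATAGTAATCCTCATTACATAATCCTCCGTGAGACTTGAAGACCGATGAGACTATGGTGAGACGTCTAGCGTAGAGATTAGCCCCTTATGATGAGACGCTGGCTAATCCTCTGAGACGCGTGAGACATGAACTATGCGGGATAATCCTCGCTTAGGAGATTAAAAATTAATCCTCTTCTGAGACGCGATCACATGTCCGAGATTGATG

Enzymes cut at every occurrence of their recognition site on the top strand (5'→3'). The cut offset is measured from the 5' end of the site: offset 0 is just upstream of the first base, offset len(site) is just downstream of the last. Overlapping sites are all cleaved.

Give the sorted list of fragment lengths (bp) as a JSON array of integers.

[1,2,3,3,5,6,7,9,9,9,10,10,11,11,11,12,12,13,13,14,14,14,17,20,30]

Scan for sites:
  IvoX TGAGAC/5: at [87, 104, 115, 149, 169, 178, 236] ⇒ [92, 109, 120, 154, 174, 183, 241]
  PtaII TAATCCTC/4: at [63, 77, 161, 199, 225] ⇒ [67, 81, 165, 203, 229]
  NpsVI GAGATT/2: at [29, 131, 213, 256, 265] ⇒ [1, 31, 133, 215, 258]
  FykIII GCGA/2: at [19, 27, 35, 242] ⇒ [21, 29, 37, 244]
  YnoI TATG/0: at [24, 110, 144, 190] ⇒ [24, 110, 144, 190]

All cut coordinates (distinct, sorted): [1, 21, 24, 29, 31, 37, 67, 81, 92, 109, 110, 120, 133, 144, 154, 165, 174, 183, 190, 203, 215, 229, 241, 244, 258]

Fragment lengths:
  1→21: 20 bp
  21→24: 3 bp
  24→29: 5 bp
  29→31: 2 bp
  31→37: 6 bp
  37→67: 30 bp
  67→81: 14 bp
  81→92: 11 bp
  92→109: 17 bp
  109→110: 1 bp
  110→120: 10 bp
  120→133: 13 bp
  133→144: 11 bp
  144→154: 10 bp
  154→165: 11 bp
  165→174: 9 bp
  174→183: 9 bp
  183→190: 7 bp
  190→203: 13 bp
  203→215: 12 bp
  215→229: 14 bp
  229→241: 12 bp
  241→244: 3 bp
  244→258: 14 bp
  258→1 (wrap): 266-258+1 = 9 bp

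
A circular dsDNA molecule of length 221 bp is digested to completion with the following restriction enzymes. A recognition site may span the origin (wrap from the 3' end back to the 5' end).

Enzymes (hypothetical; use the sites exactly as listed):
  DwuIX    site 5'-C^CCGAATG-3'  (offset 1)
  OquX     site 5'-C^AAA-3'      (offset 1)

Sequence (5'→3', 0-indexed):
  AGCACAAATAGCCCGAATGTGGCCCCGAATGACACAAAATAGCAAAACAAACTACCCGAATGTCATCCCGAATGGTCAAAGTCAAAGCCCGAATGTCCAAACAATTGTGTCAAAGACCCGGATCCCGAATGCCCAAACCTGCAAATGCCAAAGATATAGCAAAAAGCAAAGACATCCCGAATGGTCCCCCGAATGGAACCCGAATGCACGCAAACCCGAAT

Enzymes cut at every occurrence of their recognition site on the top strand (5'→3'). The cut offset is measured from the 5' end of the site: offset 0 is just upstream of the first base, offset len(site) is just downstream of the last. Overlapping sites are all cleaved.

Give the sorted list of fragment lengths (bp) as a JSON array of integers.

[5,5,6,7,7,7,7,8,8,9,10,10,10,11,11,11,12,12,12,12,13,13,15]

Per-enzyme occurrences:
  DwuIX (CCCGAATG, off=1): starts [11, 23, 54, 66, 87, 123, 175, 187, 198] → cuts [12, 24, 55, 67, 88, 124, 176, 188, 199]
  OquX (CAAA, off=1): starts [4, 34, 42, 47, 76, 82, 97, 110, 133, 141, 148, 159, 166, 210] → cuts [5, 35, 43, 48, 77, 83, 98, 111, 134, 142, 149, 160, 167, 211]

Pooled cuts: [5, 12, 24, 35, 43, 48, 55, 67, 77, 83, 88, 98, 111, 124, 134, 142, 149, 160, 167, 176, 188, 199, 211]

Fragments:
  5→12: 7 bp
  12→24: 12 bp
  24→35: 11 bp
  35→43: 8 bp
  43→48: 5 bp
  48→55: 7 bp
  55→67: 12 bp
  67→77: 10 bp
  77→83: 6 bp
  83→88: 5 bp
  88→98: 10 bp
  98→111: 13 bp
  111→124: 13 bp
  124→134: 10 bp
  134→142: 8 bp
  142→149: 7 bp
  149→160: 11 bp
  160→167: 7 bp
  167→176: 9 bp
  176→188: 12 bp
  188→199: 11 bp
  199→211: 12 bp
  211→5 (wrap): 221-211+5 = 15 bp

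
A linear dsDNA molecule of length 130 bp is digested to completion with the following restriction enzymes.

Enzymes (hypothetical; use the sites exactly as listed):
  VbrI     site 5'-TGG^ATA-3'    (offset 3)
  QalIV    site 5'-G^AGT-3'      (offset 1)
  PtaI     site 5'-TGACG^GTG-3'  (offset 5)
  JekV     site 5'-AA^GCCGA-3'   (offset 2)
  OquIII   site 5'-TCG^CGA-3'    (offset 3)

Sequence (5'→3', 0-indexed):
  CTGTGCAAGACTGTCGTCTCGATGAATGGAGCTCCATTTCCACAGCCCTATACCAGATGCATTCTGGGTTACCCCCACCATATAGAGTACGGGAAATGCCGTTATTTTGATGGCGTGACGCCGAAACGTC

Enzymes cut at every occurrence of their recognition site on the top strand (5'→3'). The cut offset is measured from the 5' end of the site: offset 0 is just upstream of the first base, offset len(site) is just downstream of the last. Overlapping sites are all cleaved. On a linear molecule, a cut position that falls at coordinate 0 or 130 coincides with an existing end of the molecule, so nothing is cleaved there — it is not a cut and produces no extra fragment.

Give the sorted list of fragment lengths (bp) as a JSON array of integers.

Scan for sites:
  VbrI (TGGATA, off=3): no sites
  QalIV (GAGT, off=1): starts [84] → cuts [85]
  PtaI (TGACGGTG, off=5): no sites
  JekV (AAGCCGA, off=2): no sites
  OquIII (TCGCGA, off=3): no sites

Pooled cuts: [85]

Fragments:
  [0,85): 85 bp
  [85,130): 45 bp

[45,85]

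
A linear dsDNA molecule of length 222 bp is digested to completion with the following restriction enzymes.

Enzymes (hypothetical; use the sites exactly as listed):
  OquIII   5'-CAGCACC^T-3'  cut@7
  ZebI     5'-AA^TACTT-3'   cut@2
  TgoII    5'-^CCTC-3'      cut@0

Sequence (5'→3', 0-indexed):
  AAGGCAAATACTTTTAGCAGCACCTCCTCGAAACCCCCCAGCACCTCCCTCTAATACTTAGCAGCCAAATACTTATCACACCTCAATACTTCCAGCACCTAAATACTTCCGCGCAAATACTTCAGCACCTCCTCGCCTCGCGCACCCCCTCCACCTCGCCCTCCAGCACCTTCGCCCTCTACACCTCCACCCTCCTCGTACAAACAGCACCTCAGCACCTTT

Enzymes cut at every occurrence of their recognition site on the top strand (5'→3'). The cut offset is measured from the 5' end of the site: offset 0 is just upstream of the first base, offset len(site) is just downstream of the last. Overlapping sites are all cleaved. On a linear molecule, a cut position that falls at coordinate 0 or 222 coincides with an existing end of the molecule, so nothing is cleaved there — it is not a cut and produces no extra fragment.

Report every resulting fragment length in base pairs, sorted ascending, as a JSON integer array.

Scan for sites:
  OquIII (CAGCACCT, off=7): starts [17, 38, 92, 122, 163, 204, 212] → cuts [24, 45, 99, 129, 170, 211, 219]
  ZebI (AATACTT, off=2): starts [6, 52, 67, 84, 101, 115] → cuts [8, 54, 69, 86, 103, 117]
  TgoII (CCTC, off=0): starts [22, 25, 43, 47, 80, 127, 130, 135, 147, 153, 159, 175, 183, 190, 193, 209] → cuts [22, 25, 43, 47, 80, 127, 130, 135, 147, 153, 159, 175, 183, 190, 193, 209]

All cut coordinates (distinct, sorted): [8, 22, 24, 25, 43, 45, 47, 54, 69, 80, 86, 99, 103, 117, 127, 129, 130, 135, 147, 153, 159, 170, 175, 183, 190, 193, 209, 211, 219]

Fragment lengths:
  [0,8): 8 bp
  [8,22): 14 bp
  [22,24): 2 bp
  [24,25): 1 bp
  [25,43): 18 bp
  [43,45): 2 bp
  [45,47): 2 bp
  [47,54): 7 bp
  [54,69): 15 bp
  [69,80): 11 bp
  [80,86): 6 bp
  [86,99): 13 bp
  [99,103): 4 bp
  [103,117): 14 bp
  [117,127): 10 bp
  [127,129): 2 bp
  [129,130): 1 bp
  [130,135): 5 bp
  [135,147): 12 bp
  [147,153): 6 bp
  [153,159): 6 bp
  [159,170): 11 bp
  [170,175): 5 bp
  [175,183): 8 bp
  [183,190): 7 bp
  [190,193): 3 bp
  [193,209): 16 bp
  [209,211): 2 bp
  [211,219): 8 bp
  [219,222): 3 bp

[1,1,2,2,2,2,2,3,3,4,5,5,6,6,6,7,7,8,8,8,10,11,11,12,13,14,14,15,16,18]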